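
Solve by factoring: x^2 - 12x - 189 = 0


We need two numbers that multiply to -189 and add to -12.
Those numbers are 9 and -21 (since 9 * (-21) = -189 and 9 + (-21) = -12).
So x^2 - 12x - 189 = (x + 9)(x - 21) = 0
Setting each factor to zero: x = -9 or x = 21

x = -9, x = 21


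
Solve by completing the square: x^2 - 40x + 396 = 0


Start: x^2 - 40x + 396 = 0
Move constant: x^2 - 40x = -396
Half of -40 is -20, squared is 400
Add 400 to both sides: x^2 - 40x + 400 = 4
(x - 20)^2 = 4
x - 20 = ±2
x = 20 + 2 = 22 or x = 20 - 2 = 18

x = 18, x = 22


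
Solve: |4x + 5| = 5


An absolute value equation |expr| = 5 gives two cases:
Case 1: 4x + 5 = 5
  4x = 0, so x = 0
Case 2: 4x + 5 = -5
  4x = -10, so x = -5/2

x = -5/2, x = 0


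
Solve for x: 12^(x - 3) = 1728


Express both sides with the same base.
1728 = 12^3
Since the bases match, equate exponents: x - 3 = 3
So x = 3 - (-3) = 6

x = 6


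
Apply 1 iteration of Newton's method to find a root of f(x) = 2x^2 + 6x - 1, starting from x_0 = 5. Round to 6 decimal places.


Newton's method: x_(n+1) = x_n - f(x_n)/f'(x_n)
f(x) = 2x^2 + 6x - 1
f'(x) = 4x + 6

Iteration 1:
  f(5.000000) = 79.000000
  f'(5.000000) = 26.000000
  x_1 = 5.000000 - (79.000000)/(26.000000) = 1.961538

x_1 = 1.961538


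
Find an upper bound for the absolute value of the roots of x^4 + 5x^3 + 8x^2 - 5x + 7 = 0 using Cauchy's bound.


Cauchy's bound: all roots r satisfy |r| <= 1 + max(|a_i/a_n|) for i = 0,...,n-1
where a_n is the leading coefficient.

Coefficients: [1, 5, 8, -5, 7]
Leading coefficient a_n = 1
Ratios |a_i/a_n|: 5, 8, 5, 7
Maximum ratio: 8
Cauchy's bound: |r| <= 1 + 8 = 9

Upper bound = 9


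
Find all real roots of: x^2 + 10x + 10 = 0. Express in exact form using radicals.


Using the quadratic formula: x = (-b ± sqrt(b^2 - 4ac)) / (2a)
Here a = 1, b = 10, c = 10
Discriminant = b^2 - 4ac = 10^2 - 4(1)(10) = 100 - 40 = 60
Since discriminant = 60 > 0, there are two real roots.
x = (-10 ± 2*sqrt(15)) / 2
Simplifying: x = -5 ± sqrt(15)
Numerically: x ≈ -1.1270 or x ≈ -8.8730

x = -5 + sqrt(15) or x = -5 - sqrt(15)


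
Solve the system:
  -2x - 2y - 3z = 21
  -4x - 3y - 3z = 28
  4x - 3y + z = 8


Using Cramer's rule. Expand each determinant along the first row.
D  = (-2)*[(-3)*1 - (-3)*(-3)] - (-2)*[(-4)*1 - (-3)*4] + (-3)*[(-4)*(-3) - (-3)*4]
  = (-2)*(-12) - (-2)*(8) + (-3)*(24) = -32
Dx = 21*[(-3)*1 - (-3)*(-3)] - (-2)*[28*1 - (-3)*8] + (-3)*[28*(-3) - (-3)*8]
  = 21*(-12) - (-2)*(52) + (-3)*(-60) = 32
Dy = (-2)*[28*1 - (-3)*8] - 21*[(-4)*1 - (-3)*4] + (-3)*[(-4)*8 - 28*4]
  = (-2)*(52) - 21*(8) + (-3)*(-144) = 160
Dz = (-2)*[(-3)*8 - 28*(-3)] - (-2)*[(-4)*8 - 28*4] + 21*[(-4)*(-3) - (-3)*4]
  = (-2)*(60) - (-2)*(-144) + 21*(24) = 96
x = Dx/D = 32/-32 = -1, y = Dy/D = 160/-32 = -5, z = Dz/D = 96/-32 = -3
Check eq1: (-2)(-1) + (-2)(-5) + (-3)(-3) = 21 = 21 ✓
Check eq2: (-4)(-1) + (-3)(-5) + (-3)(-3) = 28 = 28 ✓
Check eq3: (4)(-1) + (-3)(-5) + (1)(-3) = 8 = 8 ✓

x = -1, y = -5, z = -3


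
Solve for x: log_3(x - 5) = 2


Convert to exponential form: x - 5 = 3^2 = 9
x = 9 + 5 = 14
Check: log_3(14 - 5) = log_3(9) = log_3(9) = 2 ✓

x = 14


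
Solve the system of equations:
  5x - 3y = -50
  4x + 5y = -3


Using Cramer's rule:
Determinant D = (5)(5) - (4)(-3) = 25 + 12 = 37
Dx = (-50)(5) - (-3)(-3) = -250 - 9 = -259
Dy = (5)(-3) - (4)(-50) = -15 + 200 = 185
x = Dx/D = -259/37 = -7
y = Dy/D = 185/37 = 5

x = -7, y = 5


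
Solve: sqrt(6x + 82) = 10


Square both sides: 6x + 82 = 10^2 = 100
6x = 100 - 82 = 18
x = 3
Check: sqrt(6*3 + 82) = sqrt(100) = 10 ✓

x = 3


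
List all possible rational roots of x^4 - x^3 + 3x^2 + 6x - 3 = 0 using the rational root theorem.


Rational root theorem: possible roots are ±p/q where:
  p divides the constant term (-3): p ∈ {1, 3}
  q divides the leading coefficient (1): q ∈ {1}

All possible rational roots: -3, -1, 1, 3

-3, -1, 1, 3


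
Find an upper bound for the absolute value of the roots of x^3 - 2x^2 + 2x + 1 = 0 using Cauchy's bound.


Cauchy's bound: all roots r satisfy |r| <= 1 + max(|a_i/a_n|) for i = 0,...,n-1
where a_n is the leading coefficient.

Coefficients: [1, -2, 2, 1]
Leading coefficient a_n = 1
Ratios |a_i/a_n|: 2, 2, 1
Maximum ratio: 2
Cauchy's bound: |r| <= 1 + 2 = 3

Upper bound = 3


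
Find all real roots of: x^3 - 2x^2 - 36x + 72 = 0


Let p(x) = x^3 - 2x^2 - 36x + 72. By the rational root theorem (leading coefficient 1), any rational root is an integer divisor of 72: try ±1, ±2, ... in turn.
Test x = 1: value = 35 ≠ 0.
Test x = -1: value = 105 ≠ 0.
Test x = 2: value = 0 ✓, so (x - 2) is a factor.
Synthetic division by (x - 2): bring down 1; 1(2) - 2 = 0; 0(2) - 36 = -36; (-36)(2) + 72 = 0 → quotient x^2 - 36, remainder 0.
Solve the quadratic x^2 - 36 = 0: discriminant = 0^2 - 4(1)(-36) = 0 + 144 = 144.
sqrt(144) = 12, so x = (0 ± 12)/2: x = 6 or x = -6.

x = -6, x = 2, x = 6


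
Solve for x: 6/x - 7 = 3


Subtract -7 from both sides: 6/x = 10
Multiply both sides by x: 6 = 10 * x
Divide by 10: x = 3/5

x = 3/5


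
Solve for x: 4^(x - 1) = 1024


Express both sides with the same base.
1024 = 4^5
Since the bases match, equate exponents: x - 1 = 5
So x = 5 - (-1) = 6

x = 6


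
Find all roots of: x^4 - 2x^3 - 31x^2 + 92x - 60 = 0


Let p(x) = x^4 - 2x^3 - 31x^2 + 92x - 60. By the rational root theorem (leading coefficient 1), any rational root is an integer divisor of 60: try ±1, ±2, ... in turn.
Test x = 1: value = 0 ✓, so (x - 1) is a factor.
Synthetic division by (x - 1): bring down 1; 1(1) - 2 = -1; (-1)(1) - 31 = -32; (-32)(1) + 92 = 60; 60(1) - 60 = 0 → quotient x^3 - x^2 - 32x + 60, remainder 0.
Continue with the quotient x^3 - x^2 - 32x + 60 (candidates must divide 60; re-test x = 1 first in case it repeats).
Test x = 1: value = 28 ≠ 0.
Test x = -1: value = 90 ≠ 0.
Test x = 2: value = 0 ✓, so (x - 2) is a factor.
Synthetic division by (x - 2): bring down 1; 1(2) - 1 = 1; 1(2) - 32 = -30; (-30)(2) + 60 = 0 → quotient x^2 + x - 30, remainder 0.
Solve the quadratic x^2 + x - 30 = 0: discriminant = 1^2 - 4(1)(-30) = 1 + 120 = 121.
sqrt(121) = 11, so x = (-1 ± 11)/2: x = 5 or x = -6.
Collecting all roots found:

x = -6, x = 1, x = 2, x = 5


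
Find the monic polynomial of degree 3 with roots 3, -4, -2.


A monic polynomial with roots 3, -4, -2 is:
p(x) = (x - 3)(x + 4)(x + 2)
After multiplying by (x - 3): x - 3
After multiplying by (x + 4): x^2 + x - 12
After multiplying by (x + 2): x^3 + 3x^2 - 10x - 24

x^3 + 3x^2 - 10x - 24


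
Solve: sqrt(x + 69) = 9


Square both sides: x + 69 = 9^2 = 81
x = 81 - 69 = 12
x = 12
Check: sqrt(1*12 + 69) = sqrt(81) = 9 ✓

x = 12


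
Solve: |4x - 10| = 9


An absolute value equation |expr| = 9 gives two cases:
Case 1: 4x - 10 = 9
  4x = 19, so x = 19/4
Case 2: 4x - 10 = -9
  4x = 1, so x = 1/4

x = 1/4, x = 19/4


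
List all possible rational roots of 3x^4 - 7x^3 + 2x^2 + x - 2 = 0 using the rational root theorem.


Rational root theorem: possible roots are ±p/q where:
  p divides the constant term (-2): p ∈ {1, 2}
  q divides the leading coefficient (3): q ∈ {1, 3}

All possible rational roots: -2, -1, -2/3, -1/3, 1/3, 2/3, 1, 2

-2, -1, -2/3, -1/3, 1/3, 2/3, 1, 2


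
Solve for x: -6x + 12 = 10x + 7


Starting with: -6x + 12 = 10x + 7
Move all x terms to left: (-6 - 10)x = 7 - 12
Simplify: -16x = -5
Divide both sides by -16: x = 5/16

x = 5/16


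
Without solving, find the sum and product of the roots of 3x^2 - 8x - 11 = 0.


By Vieta's formulas for ax^2 + bx + c = 0:
  Sum of roots = -b/a
  Product of roots = c/a

Here a = 3, b = -8, c = -11
Sum = -(-8)/3 = 8/3
Product = -11/3 = -11/3

Sum = 8/3, Product = -11/3


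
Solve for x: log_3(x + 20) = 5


Convert to exponential form: x + 20 = 3^5 = 243
x = 243 - 20 = 223
Check: log_3(223 + 20) = log_3(243) = log_3(243) = 5 ✓

x = 223


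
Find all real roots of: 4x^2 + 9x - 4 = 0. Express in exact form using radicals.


Using the quadratic formula: x = (-b ± sqrt(b^2 - 4ac)) / (2a)
Here a = 4, b = 9, c = -4
Discriminant = b^2 - 4ac = 9^2 - 4(4)(-4) = 81 + 64 = 145
Since discriminant = 145 > 0, there are two real roots.
x = (-9 ± sqrt(145)) / 8
Numerically: x ≈ 0.3802 or x ≈ -2.6302

x = (-9 + sqrt(145)) / 8 or x = (-9 - sqrt(145)) / 8


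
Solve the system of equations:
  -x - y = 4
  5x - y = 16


Using Cramer's rule:
Determinant D = (-1)(-1) - (5)(-1) = 1 + 5 = 6
Dx = (4)(-1) - (16)(-1) = -4 + 16 = 12
Dy = (-1)(16) - (5)(4) = -16 - 20 = -36
x = Dx/D = 12/6 = 2
y = Dy/D = -36/6 = -6

x = 2, y = -6


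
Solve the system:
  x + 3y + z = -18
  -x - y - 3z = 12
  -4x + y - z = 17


Using Cramer's rule. Expand each determinant along the first row.
D  = 1*[(-1)*(-1) - (-3)*1] - 3*[(-1)*(-1) - (-3)*(-4)] + 1*[(-1)*1 - (-1)*(-4)]
  = 1*(4) - 3*(-11) + 1*(-5) = 32
Dx = (-18)*[(-1)*(-1) - (-3)*1] - 3*[12*(-1) - (-3)*17] + 1*[12*1 - (-1)*17]
  = (-18)*(4) - 3*(39) + 1*(29) = -160
Dy = 1*[12*(-1) - (-3)*17] - (-18)*[(-1)*(-1) - (-3)*(-4)] + 1*[(-1)*17 - 12*(-4)]
  = 1*(39) - (-18)*(-11) + 1*(31) = -128
Dz = 1*[(-1)*17 - 12*1] - 3*[(-1)*17 - 12*(-4)] + (-18)*[(-1)*1 - (-1)*(-4)]
  = 1*(-29) - 3*(31) + (-18)*(-5) = -32
x = Dx/D = -160/32 = -5, y = Dy/D = -128/32 = -4, z = Dz/D = -32/32 = -1
Check eq1: (1)(-5) + (3)(-4) + (1)(-1) = -18 = -18 ✓
Check eq2: (-1)(-5) + (-1)(-4) + (-3)(-1) = 12 = 12 ✓
Check eq3: (-4)(-5) + (1)(-4) + (-1)(-1) = 17 = 17 ✓

x = -5, y = -4, z = -1


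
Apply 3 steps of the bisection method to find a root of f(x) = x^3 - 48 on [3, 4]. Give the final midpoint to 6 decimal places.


f(x) = x^3 - 48
f(3) = -21 < 0
f(4) = 16 > 0

Step 1: midpoint = (3.000000 + 4.000000)/2 = 3.500000
  f(3.500000) = -5.125000
  f(mid) < 0, so root is in [3.500000, 4.000000]

Step 2: midpoint = (3.500000 + 4.000000)/2 = 3.750000
  f(3.750000) = 4.734375
  f(mid) > 0, so root is in [3.500000, 3.750000]

Step 3: midpoint = (3.500000 + 3.750000)/2 = 3.625000
  f(3.625000) = -0.365234
  f(mid) < 0, so root is in [3.625000, 3.750000]

midpoint = 3.625000


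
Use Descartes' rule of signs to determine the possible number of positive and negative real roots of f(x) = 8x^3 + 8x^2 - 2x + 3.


Descartes' rule of signs:

For positive roots, count sign changes in f(x) = 8x^3 + 8x^2 - 2x + 3:
Signs of coefficients: +, +, -, +
Number of sign changes: 2
Possible positive real roots: 2, 0

For negative roots, examine f(-x) = -8x^3 + 8x^2 + 2x + 3:
Signs of coefficients: -, +, +, +
Number of sign changes: 1
Possible negative real roots: 1

Positive roots: 2 or 0; Negative roots: 1


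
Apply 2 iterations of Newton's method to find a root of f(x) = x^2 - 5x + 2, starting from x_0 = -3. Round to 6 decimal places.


Newton's method: x_(n+1) = x_n - f(x_n)/f'(x_n)
f(x) = x^2 - 5x + 2
f'(x) = 2x - 5

Iteration 1:
  f(-3.000000) = 26.000000
  f'(-3.000000) = -11.000000
  x_1 = -3.000000 - (26.000000)/(-11.000000) = -0.636364

Iteration 2:
  f(-0.636364) = 5.586777
  f'(-0.636364) = -6.272727
  x_2 = -0.636364 - (5.586777)/(-6.272727) = 0.254282

x_2 = 0.254282


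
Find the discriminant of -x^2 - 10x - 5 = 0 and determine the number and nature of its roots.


For ax^2 + bx + c = 0, discriminant D = b^2 - 4ac
Here a = -1, b = -10, c = -5
D = (-10)^2 - 4(-1)(-5) = 100 - 20 = 80

D = 80 > 0 but not a perfect square
The equation has 2 distinct real irrational roots.

Discriminant = 80, 2 distinct real irrational roots


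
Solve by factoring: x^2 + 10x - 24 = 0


We need two numbers that multiply to -24 and add to 10.
Those numbers are -2 and 12 (since (-2) * 12 = -24 and (-2) + 12 = 10).
So x^2 + 10x - 24 = (x - 2)(x + 12) = 0
Setting each factor to zero: x = 2 or x = -12

x = -12, x = 2


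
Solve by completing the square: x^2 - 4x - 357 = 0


Start: x^2 - 4x - 357 = 0
Move constant: x^2 - 4x = 357
Half of -4 is -2, squared is 4
Add 4 to both sides: x^2 - 4x + 4 = 361
(x - 2)^2 = 361
x - 2 = ±19
x = 2 + 19 = 21 or x = 2 - 19 = -17

x = -17, x = 21


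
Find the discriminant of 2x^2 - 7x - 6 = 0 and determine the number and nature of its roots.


For ax^2 + bx + c = 0, discriminant D = b^2 - 4ac
Here a = 2, b = -7, c = -6
D = (-7)^2 - 4(2)(-6) = 49 + 48 = 97

D = 97 > 0 but not a perfect square
The equation has 2 distinct real irrational roots.

Discriminant = 97, 2 distinct real irrational roots


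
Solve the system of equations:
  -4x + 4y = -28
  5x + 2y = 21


Using Cramer's rule:
Determinant D = (-4)(2) - (5)(4) = -8 - 20 = -28
Dx = (-28)(2) - (21)(4) = -56 - 84 = -140
Dy = (-4)(21) - (5)(-28) = -84 + 140 = 56
x = Dx/D = -140/-28 = 5
y = Dy/D = 56/-28 = -2

x = 5, y = -2


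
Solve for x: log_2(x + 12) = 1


Convert to exponential form: x + 12 = 2^1 = 2
x = 2 - 12 = -10
Check: log_2(-10 + 12) = log_2(2) = log_2(2) = 1 ✓

x = -10


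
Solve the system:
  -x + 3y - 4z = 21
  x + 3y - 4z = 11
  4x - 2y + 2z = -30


Using Cramer's rule. Expand each determinant along the first row.
D  = (-1)*[3*2 - (-4)*(-2)] - 3*[1*2 - (-4)*4] + (-4)*[1*(-2) - 3*4]
  = (-1)*(-2) - 3*(18) + (-4)*(-14) = 4
Dx = 21*[3*2 - (-4)*(-2)] - 3*[11*2 - (-4)*(-30)] + (-4)*[11*(-2) - 3*(-30)]
  = 21*(-2) - 3*(-98) + (-4)*(68) = -20
Dy = (-1)*[11*2 - (-4)*(-30)] - 21*[1*2 - (-4)*4] + (-4)*[1*(-30) - 11*4]
  = (-1)*(-98) - 21*(18) + (-4)*(-74) = 16
Dz = (-1)*[3*(-30) - 11*(-2)] - 3*[1*(-30) - 11*4] + 21*[1*(-2) - 3*4]
  = (-1)*(-68) - 3*(-74) + 21*(-14) = -4
x = Dx/D = -20/4 = -5, y = Dy/D = 16/4 = 4, z = Dz/D = -4/4 = -1
Check eq1: (-1)(-5) + (3)(4) + (-4)(-1) = 21 = 21 ✓
Check eq2: (1)(-5) + (3)(4) + (-4)(-1) = 11 = 11 ✓
Check eq3: (4)(-5) + (-2)(4) + (2)(-1) = -30 = -30 ✓

x = -5, y = 4, z = -1


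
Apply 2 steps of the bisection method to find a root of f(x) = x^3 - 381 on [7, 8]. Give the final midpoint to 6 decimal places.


f(x) = x^3 - 381
f(7) = -38 < 0
f(8) = 131 > 0

Step 1: midpoint = (7.000000 + 8.000000)/2 = 7.500000
  f(7.500000) = 40.875000
  f(mid) > 0, so root is in [7.000000, 7.500000]

Step 2: midpoint = (7.000000 + 7.500000)/2 = 7.250000
  f(7.250000) = 0.078125
  f(mid) > 0, so root is in [7.000000, 7.250000]

midpoint = 7.250000


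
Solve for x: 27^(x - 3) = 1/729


Express both sides with the same base.
1/729 = 27^(-2)
Since the bases match, equate exponents: x - 3 = -2
So x = -2 - (-3) = 1

x = 1


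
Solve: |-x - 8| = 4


An absolute value equation |expr| = 4 gives two cases:
Case 1: -x - 8 = 4
  -x = 12, so x = -12
Case 2: -x - 8 = -4
  -x = 4, so x = -4

x = -12, x = -4


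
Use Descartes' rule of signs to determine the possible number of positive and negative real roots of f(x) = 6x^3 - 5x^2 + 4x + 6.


Descartes' rule of signs:

For positive roots, count sign changes in f(x) = 6x^3 - 5x^2 + 4x + 6:
Signs of coefficients: +, -, +, +
Number of sign changes: 2
Possible positive real roots: 2, 0

For negative roots, examine f(-x) = -6x^3 - 5x^2 - 4x + 6:
Signs of coefficients: -, -, -, +
Number of sign changes: 1
Possible negative real roots: 1

Positive roots: 2 or 0; Negative roots: 1


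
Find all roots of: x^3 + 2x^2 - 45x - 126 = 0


Let p(x) = x^3 + 2x^2 - 45x - 126. By the rational root theorem (leading coefficient 1), any rational root is an integer divisor of 126: try ±1, ±2, ... in turn.
Test x = 1: value = -168 ≠ 0.
Test x = -1: value = -80 ≠ 0.
Test x = 2: value = -200 ≠ 0.
Test x = -2: value = -36 ≠ 0.
Test x = 3: value = -216 ≠ 0.
Test x = -3: value = 0 ✓, so (x + 3) is a factor.
Synthetic division by (x + 3): bring down 1; 1(-3) + 2 = -1; (-1)(-3) - 45 = -42; (-42)(-3) - 126 = 0 → quotient x^2 - x - 42, remainder 0.
Solve the quadratic x^2 - x - 42 = 0: discriminant = (-1)^2 - 4(1)(-42) = 1 + 168 = 169.
sqrt(169) = 13, so x = (1 ± 13)/2: x = 7 or x = -6.
Collecting all roots found:

x = -6, x = -3, x = 7


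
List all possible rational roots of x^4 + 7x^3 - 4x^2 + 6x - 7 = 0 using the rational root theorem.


Rational root theorem: possible roots are ±p/q where:
  p divides the constant term (-7): p ∈ {1, 7}
  q divides the leading coefficient (1): q ∈ {1}

All possible rational roots: -7, -1, 1, 7

-7, -1, 1, 7


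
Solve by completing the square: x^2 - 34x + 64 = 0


Start: x^2 - 34x + 64 = 0
Move constant: x^2 - 34x = -64
Half of -34 is -17, squared is 289
Add 289 to both sides: x^2 - 34x + 289 = 225
(x - 17)^2 = 225
x - 17 = ±15
x = 17 + 15 = 32 or x = 17 - 15 = 2

x = 2, x = 32


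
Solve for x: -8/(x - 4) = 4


Multiply both sides by (x - 4): -8 = 4(x - 4)
Distribute: -8 = 4x - 16
4x = -8 + 16 = 8
x = 2

x = 2


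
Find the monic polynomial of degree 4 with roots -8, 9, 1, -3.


A monic polynomial with roots -8, 9, 1, -3 is:
p(x) = (x + 8)(x - 9)(x - 1)(x + 3)
After multiplying by (x + 8): x + 8
After multiplying by (x - 9): x^2 - x - 72
After multiplying by (x - 1): x^3 - 2x^2 - 71x + 72
After multiplying by (x + 3): x^4 + x^3 - 77x^2 - 141x + 216

x^4 + x^3 - 77x^2 - 141x + 216


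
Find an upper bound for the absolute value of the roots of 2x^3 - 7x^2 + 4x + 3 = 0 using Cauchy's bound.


Cauchy's bound: all roots r satisfy |r| <= 1 + max(|a_i/a_n|) for i = 0,...,n-1
where a_n is the leading coefficient.

Coefficients: [2, -7, 4, 3]
Leading coefficient a_n = 2
Ratios |a_i/a_n|: 7/2, 2, 3/2
Maximum ratio: 7/2
Cauchy's bound: |r| <= 1 + 7/2 = 9/2

Upper bound = 9/2


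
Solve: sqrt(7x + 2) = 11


Square both sides: 7x + 2 = 11^2 = 121
7x = 121 - 2 = 119
x = 17
Check: sqrt(7*17 + 2) = sqrt(121) = 11 ✓

x = 17


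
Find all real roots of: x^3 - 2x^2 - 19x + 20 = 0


Let p(x) = x^3 - 2x^2 - 19x + 20. By the rational root theorem (leading coefficient 1), any rational root is an integer divisor of 20: try ±1, ±2, ... in turn.
Test x = 1: value = 0 ✓, so (x - 1) is a factor.
Synthetic division by (x - 1): bring down 1; 1(1) - 2 = -1; (-1)(1) - 19 = -20; (-20)(1) + 20 = 0 → quotient x^2 - x - 20, remainder 0.
Solve the quadratic x^2 - x - 20 = 0: discriminant = (-1)^2 - 4(1)(-20) = 1 + 80 = 81.
sqrt(81) = 9, so x = (1 ± 9)/2: x = 5 or x = -4.

x = -4, x = 1, x = 5


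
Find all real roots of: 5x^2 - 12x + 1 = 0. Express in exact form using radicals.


Using the quadratic formula: x = (-b ± sqrt(b^2 - 4ac)) / (2a)
Here a = 5, b = -12, c = 1
Discriminant = b^2 - 4ac = (-12)^2 - 4(5)(1) = 144 - 20 = 124
Since discriminant = 124 > 0, there are two real roots.
x = (12 ± 2*sqrt(31)) / 10
Simplifying: x = (6 ± sqrt(31)) / 5
Numerically: x ≈ 2.3136 or x ≈ 0.0864

x = (6 + sqrt(31)) / 5 or x = (6 - sqrt(31)) / 5


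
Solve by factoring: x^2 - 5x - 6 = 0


We need two numbers that multiply to -6 and add to -5.
Those numbers are -6 and 1 (since (-6) * 1 = -6 and (-6) + 1 = -5).
So x^2 - 5x - 6 = (x - 6)(x + 1) = 0
Setting each factor to zero: x = 6 or x = -1

x = -1, x = 6


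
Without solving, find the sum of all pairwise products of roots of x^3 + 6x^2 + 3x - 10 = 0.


By Vieta's formulas for x^3 + bx^2 + cx + d = 0:
  r1 + r2 + r3 = -b/a = -6
  r1*r2 + r1*r3 + r2*r3 = c/a = 3
  r1*r2*r3 = -d/a = 10


Sum of pairwise products = 3


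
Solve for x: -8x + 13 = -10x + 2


Starting with: -8x + 13 = -10x + 2
Move all x terms to left: (-8 + 10)x = 2 - 13
Simplify: 2x = -11
Divide both sides by 2: x = -11/2

x = -11/2


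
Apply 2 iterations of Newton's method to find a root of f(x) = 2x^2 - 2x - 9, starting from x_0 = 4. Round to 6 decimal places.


Newton's method: x_(n+1) = x_n - f(x_n)/f'(x_n)
f(x) = 2x^2 - 2x - 9
f'(x) = 4x - 2

Iteration 1:
  f(4.000000) = 15.000000
  f'(4.000000) = 14.000000
  x_1 = 4.000000 - (15.000000)/(14.000000) = 2.928571

Iteration 2:
  f(2.928571) = 2.295918
  f'(2.928571) = 9.714286
  x_2 = 2.928571 - (2.295918)/(9.714286) = 2.692227

x_2 = 2.692227


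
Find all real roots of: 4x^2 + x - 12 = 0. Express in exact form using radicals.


Using the quadratic formula: x = (-b ± sqrt(b^2 - 4ac)) / (2a)
Here a = 4, b = 1, c = -12
Discriminant = b^2 - 4ac = 1^2 - 4(4)(-12) = 1 + 192 = 193
Since discriminant = 193 > 0, there are two real roots.
x = (-1 ± sqrt(193)) / 8
Numerically: x ≈ 1.6116 or x ≈ -1.8616

x = (-1 + sqrt(193)) / 8 or x = (-1 - sqrt(193)) / 8


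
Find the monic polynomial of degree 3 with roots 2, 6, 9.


A monic polynomial with roots 2, 6, 9 is:
p(x) = (x - 2)(x - 6)(x - 9)
After multiplying by (x - 2): x - 2
After multiplying by (x - 6): x^2 - 8x + 12
After multiplying by (x - 9): x^3 - 17x^2 + 84x - 108

x^3 - 17x^2 + 84x - 108


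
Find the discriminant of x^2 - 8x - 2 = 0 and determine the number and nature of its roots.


For ax^2 + bx + c = 0, discriminant D = b^2 - 4ac
Here a = 1, b = -8, c = -2
D = (-8)^2 - 4(1)(-2) = 64 + 8 = 72

D = 72 > 0 but not a perfect square
The equation has 2 distinct real irrational roots.

Discriminant = 72, 2 distinct real irrational roots


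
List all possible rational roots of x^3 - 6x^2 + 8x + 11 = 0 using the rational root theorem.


Rational root theorem: possible roots are ±p/q where:
  p divides the constant term (11): p ∈ {1, 11}
  q divides the leading coefficient (1): q ∈ {1}

All possible rational roots: -11, -1, 1, 11

-11, -1, 1, 11


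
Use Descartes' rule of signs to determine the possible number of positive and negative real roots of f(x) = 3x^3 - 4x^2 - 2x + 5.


Descartes' rule of signs:

For positive roots, count sign changes in f(x) = 3x^3 - 4x^2 - 2x + 5:
Signs of coefficients: +, -, -, +
Number of sign changes: 2
Possible positive real roots: 2, 0

For negative roots, examine f(-x) = -3x^3 - 4x^2 + 2x + 5:
Signs of coefficients: -, -, +, +
Number of sign changes: 1
Possible negative real roots: 1

Positive roots: 2 or 0; Negative roots: 1


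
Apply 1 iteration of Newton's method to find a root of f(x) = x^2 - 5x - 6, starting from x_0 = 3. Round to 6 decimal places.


Newton's method: x_(n+1) = x_n - f(x_n)/f'(x_n)
f(x) = x^2 - 5x - 6
f'(x) = 2x - 5

Iteration 1:
  f(3.000000) = -12.000000
  f'(3.000000) = 1.000000
  x_1 = 3.000000 - (-12.000000)/(1.000000) = 15.000000

x_1 = 15.000000


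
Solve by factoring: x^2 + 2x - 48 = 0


We need two numbers that multiply to -48 and add to 2.
Those numbers are -6 and 8 (since (-6) * 8 = -48 and (-6) + 8 = 2).
So x^2 + 2x - 48 = (x - 6)(x + 8) = 0
Setting each factor to zero: x = 6 or x = -8

x = -8, x = 6


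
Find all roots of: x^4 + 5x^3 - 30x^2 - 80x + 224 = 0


Let p(x) = x^4 + 5x^3 - 30x^2 - 80x + 224. By the rational root theorem (leading coefficient 1), any rational root is an integer divisor of 224: try ±1, ±2, ... in turn.
Test x = 1: value = 120 ≠ 0.
Test x = -1: value = 270 ≠ 0.
Test x = 2: value = 0 ✓, so (x - 2) is a factor.
Synthetic division by (x - 2): bring down 1; 1(2) + 5 = 7; 7(2) - 30 = -16; (-16)(2) - 80 = -112; (-112)(2) + 224 = 0 → quotient x^3 + 7x^2 - 16x - 112, remainder 0.
Continue with the quotient x^3 + 7x^2 - 16x - 112 (candidates must divide 112; re-test x = 2 first in case it repeats).
Test x = 2: value = -108 ≠ 0.
Test x = -2: value = -60 ≠ 0.
Test x = 4: value = 0 ✓, so (x - 4) is a factor.
Synthetic division by (x - 4): bring down 1; 1(4) + 7 = 11; 11(4) - 16 = 28; 28(4) - 112 = 0 → quotient x^2 + 11x + 28, remainder 0.
Solve the quadratic x^2 + 11x + 28 = 0: discriminant = 11^2 - 4(1)(28) = 121 - 112 = 9.
sqrt(9) = 3, so x = (-11 ± 3)/2: x = -4 or x = -7.
Collecting all roots found:

x = -7, x = -4, x = 2, x = 4


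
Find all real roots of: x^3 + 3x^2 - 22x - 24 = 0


Let p(x) = x^3 + 3x^2 - 22x - 24. By the rational root theorem (leading coefficient 1), any rational root is an integer divisor of 24: try ±1, ±2, ... in turn.
Test x = 1: value = -42 ≠ 0.
Test x = -1: value = 0 ✓, so (x + 1) is a factor.
Synthetic division by (x + 1): bring down 1; 1(-1) + 3 = 2; 2(-1) - 22 = -24; (-24)(-1) - 24 = 0 → quotient x^2 + 2x - 24, remainder 0.
Solve the quadratic x^2 + 2x - 24 = 0: discriminant = 2^2 - 4(1)(-24) = 4 + 96 = 100.
sqrt(100) = 10, so x = (-2 ± 10)/2: x = 4 or x = -6.

x = -6, x = -1, x = 4


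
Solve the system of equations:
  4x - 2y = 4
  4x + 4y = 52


Using Cramer's rule:
Determinant D = (4)(4) - (4)(-2) = 16 + 8 = 24
Dx = (4)(4) - (52)(-2) = 16 + 104 = 120
Dy = (4)(52) - (4)(4) = 208 - 16 = 192
x = Dx/D = 120/24 = 5
y = Dy/D = 192/24 = 8

x = 5, y = 8


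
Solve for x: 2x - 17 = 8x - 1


Starting with: 2x - 17 = 8x - 1
Move all x terms to left: (2 - 8)x = -1 + 17
Simplify: -6x = 16
Divide both sides by -6: x = -8/3

x = -8/3


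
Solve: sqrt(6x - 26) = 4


Square both sides: 6x - 26 = 4^2 = 16
6x = 16 + 26 = 42
x = 7
Check: sqrt(6*7 - 26) = sqrt(16) = 4 ✓

x = 7


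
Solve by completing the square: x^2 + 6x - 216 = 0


Start: x^2 + 6x - 216 = 0
Move constant: x^2 + 6x = 216
Half of 6 is 3, squared is 9
Add 9 to both sides: x^2 + 6x + 9 = 225
(x + 3)^2 = 225
x + 3 = ±15
x = -3 + 15 = 12 or x = -3 - 15 = -18

x = -18, x = 12


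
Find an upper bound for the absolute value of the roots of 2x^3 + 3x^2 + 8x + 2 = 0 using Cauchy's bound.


Cauchy's bound: all roots r satisfy |r| <= 1 + max(|a_i/a_n|) for i = 0,...,n-1
where a_n is the leading coefficient.

Coefficients: [2, 3, 8, 2]
Leading coefficient a_n = 2
Ratios |a_i/a_n|: 3/2, 4, 1
Maximum ratio: 4
Cauchy's bound: |r| <= 1 + 4 = 5

Upper bound = 5


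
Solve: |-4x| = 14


An absolute value equation |expr| = 14 gives two cases:
Case 1: -4x = 14
  -4x = 14, so x = -7/2
Case 2: -4x = -14
  -4x = -14, so x = 7/2

x = -7/2, x = 7/2


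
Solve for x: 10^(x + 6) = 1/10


Express both sides with the same base.
1/10 = 10^(-1)
Since the bases match, equate exponents: x + 6 = -1
So x = -1 - (6) = -7

x = -7


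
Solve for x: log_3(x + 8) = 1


Convert to exponential form: x + 8 = 3^1 = 3
x = 3 - 8 = -5
Check: log_3(-5 + 8) = log_3(3) = log_3(3) = 1 ✓

x = -5


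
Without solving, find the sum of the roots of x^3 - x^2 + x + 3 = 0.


By Vieta's formulas for x^3 + bx^2 + cx + d = 0:
  r1 + r2 + r3 = -b/a = 1
  r1*r2 + r1*r3 + r2*r3 = c/a = 1
  r1*r2*r3 = -d/a = -3


Sum = 1


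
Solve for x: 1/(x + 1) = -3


Multiply both sides by (x + 1): 1 = -3(x + 1)
Distribute: 1 = -3x - 3
-3x = 1 + 3 = 4
x = -4/3

x = -4/3


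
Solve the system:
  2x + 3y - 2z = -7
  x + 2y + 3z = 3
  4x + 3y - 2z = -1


Using Cramer's rule. Expand each determinant along the first row.
D  = 2*[2*(-2) - 3*3] - 3*[1*(-2) - 3*4] + (-2)*[1*3 - 2*4]
  = 2*(-13) - 3*(-14) + (-2)*(-5) = 26
Dx = (-7)*[2*(-2) - 3*3] - 3*[3*(-2) - 3*(-1)] + (-2)*[3*3 - 2*(-1)]
  = (-7)*(-13) - 3*(-3) + (-2)*(11) = 78
Dy = 2*[3*(-2) - 3*(-1)] - (-7)*[1*(-2) - 3*4] + (-2)*[1*(-1) - 3*4]
  = 2*(-3) - (-7)*(-14) + (-2)*(-13) = -78
Dz = 2*[2*(-1) - 3*3] - 3*[1*(-1) - 3*4] + (-7)*[1*3 - 2*4]
  = 2*(-11) - 3*(-13) + (-7)*(-5) = 52
x = Dx/D = 78/26 = 3, y = Dy/D = -78/26 = -3, z = Dz/D = 52/26 = 2
Check eq1: (2)(3) + (3)(-3) + (-2)(2) = -7 = -7 ✓
Check eq2: (1)(3) + (2)(-3) + (3)(2) = 3 = 3 ✓
Check eq3: (4)(3) + (3)(-3) + (-2)(2) = -1 = -1 ✓

x = 3, y = -3, z = 2


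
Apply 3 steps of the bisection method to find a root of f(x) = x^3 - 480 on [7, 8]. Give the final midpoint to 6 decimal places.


f(x) = x^3 - 480
f(7) = -137 < 0
f(8) = 32 > 0

Step 1: midpoint = (7.000000 + 8.000000)/2 = 7.500000
  f(7.500000) = -58.125000
  f(mid) < 0, so root is in [7.500000, 8.000000]

Step 2: midpoint = (7.500000 + 8.000000)/2 = 7.750000
  f(7.750000) = -14.515625
  f(mid) < 0, so root is in [7.750000, 8.000000]

Step 3: midpoint = (7.750000 + 8.000000)/2 = 7.875000
  f(7.875000) = 8.373047
  f(mid) > 0, so root is in [7.750000, 7.875000]

midpoint = 7.875000


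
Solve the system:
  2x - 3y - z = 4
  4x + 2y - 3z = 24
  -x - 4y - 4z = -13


Using Cramer's rule. Expand each determinant along the first row.
D  = 2*[2*(-4) - (-3)*(-4)] - (-3)*[4*(-4) - (-3)*(-1)] + (-1)*[4*(-4) - 2*(-1)]
  = 2*(-20) - (-3)*(-19) + (-1)*(-14) = -83
Dx = 4*[2*(-4) - (-3)*(-4)] - (-3)*[24*(-4) - (-3)*(-13)] + (-1)*[24*(-4) - 2*(-13)]
  = 4*(-20) - (-3)*(-135) + (-1)*(-70) = -415
Dy = 2*[24*(-4) - (-3)*(-13)] - 4*[4*(-4) - (-3)*(-1)] + (-1)*[4*(-13) - 24*(-1)]
  = 2*(-135) - 4*(-19) + (-1)*(-28) = -166
Dz = 2*[2*(-13) - 24*(-4)] - (-3)*[4*(-13) - 24*(-1)] + 4*[4*(-4) - 2*(-1)]
  = 2*(70) - (-3)*(-28) + 4*(-14) = 0
x = Dx/D = -415/-83 = 5, y = Dy/D = -166/-83 = 2, z = Dz/D = 0/-83 = 0
Check eq1: (2)(5) + (-3)(2) + (-1)(0) = 4 = 4 ✓
Check eq2: (4)(5) + (2)(2) + (-3)(0) = 24 = 24 ✓
Check eq3: (-1)(5) + (-4)(2) + (-4)(0) = -13 = -13 ✓

x = 5, y = 2, z = 0


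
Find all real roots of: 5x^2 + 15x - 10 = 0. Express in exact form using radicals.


Using the quadratic formula: x = (-b ± sqrt(b^2 - 4ac)) / (2a)
Here a = 5, b = 15, c = -10
Discriminant = b^2 - 4ac = 15^2 - 4(5)(-10) = 225 + 200 = 425
Since discriminant = 425 > 0, there are two real roots.
x = (-15 ± 5*sqrt(17)) / 10
Simplifying: x = (-3 ± sqrt(17)) / 2
Numerically: x ≈ 0.5616 or x ≈ -3.5616

x = (-3 + sqrt(17)) / 2 or x = (-3 - sqrt(17)) / 2


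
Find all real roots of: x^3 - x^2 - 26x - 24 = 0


Let p(x) = x^3 - x^2 - 26x - 24. By the rational root theorem (leading coefficient 1), any rational root is an integer divisor of 24: try ±1, ±2, ... in turn.
Test x = 1: value = -50 ≠ 0.
Test x = -1: value = 0 ✓, so (x + 1) is a factor.
Synthetic division by (x + 1): bring down 1; 1(-1) - 1 = -2; (-2)(-1) - 26 = -24; (-24)(-1) - 24 = 0 → quotient x^2 - 2x - 24, remainder 0.
Solve the quadratic x^2 - 2x - 24 = 0: discriminant = (-2)^2 - 4(1)(-24) = 4 + 96 = 100.
sqrt(100) = 10, so x = (2 ± 10)/2: x = 6 or x = -4.

x = -4, x = -1, x = 6


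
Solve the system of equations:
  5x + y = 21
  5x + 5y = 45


Using Cramer's rule:
Determinant D = (5)(5) - (5)(1) = 25 - 5 = 20
Dx = (21)(5) - (45)(1) = 105 - 45 = 60
Dy = (5)(45) - (5)(21) = 225 - 105 = 120
x = Dx/D = 60/20 = 3
y = Dy/D = 120/20 = 6

x = 3, y = 6


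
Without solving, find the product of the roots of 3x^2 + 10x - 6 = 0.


By Vieta's formulas for ax^2 + bx + c = 0:
  Sum of roots = -b/a
  Product of roots = c/a

Here a = 3, b = 10, c = -6
Sum = -(10)/3 = -10/3
Product = -6/3 = -2

Product = -2


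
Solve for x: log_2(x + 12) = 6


Convert to exponential form: x + 12 = 2^6 = 64
x = 64 - 12 = 52
Check: log_2(52 + 12) = log_2(64) = log_2(64) = 6 ✓

x = 52


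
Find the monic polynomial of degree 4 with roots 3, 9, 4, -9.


A monic polynomial with roots 3, 9, 4, -9 is:
p(x) = (x - 3)(x - 9)(x - 4)(x + 9)
After multiplying by (x - 3): x - 3
After multiplying by (x - 9): x^2 - 12x + 27
After multiplying by (x - 4): x^3 - 16x^2 + 75x - 108
After multiplying by (x + 9): x^4 - 7x^3 - 69x^2 + 567x - 972

x^4 - 7x^3 - 69x^2 + 567x - 972


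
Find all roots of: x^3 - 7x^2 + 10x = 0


The constant term is 0, so x = 0 is a root. Factor out x:
  x^2 - 7x + 10 = 0
Solve the quadratic x^2 - 7x + 10 = 0: discriminant = (-7)^2 - 4(1)(10) = 49 - 40 = 9.
sqrt(9) = 3, so x = (7 ± 3)/2: x = 5 or x = 2.
Collecting all roots found:

x = 0, x = 2, x = 5


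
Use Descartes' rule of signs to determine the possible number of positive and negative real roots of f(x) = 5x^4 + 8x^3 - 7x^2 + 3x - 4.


Descartes' rule of signs:

For positive roots, count sign changes in f(x) = 5x^4 + 8x^3 - 7x^2 + 3x - 4:
Signs of coefficients: +, +, -, +, -
Number of sign changes: 3
Possible positive real roots: 3, 1

For negative roots, examine f(-x) = 5x^4 - 8x^3 - 7x^2 - 3x - 4:
Signs of coefficients: +, -, -, -, -
Number of sign changes: 1
Possible negative real roots: 1

Positive roots: 3 or 1; Negative roots: 1


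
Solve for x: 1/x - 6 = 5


Subtract -6 from both sides: 1/x = 11
Multiply both sides by x: 1 = 11 * x
Divide by 11: x = 1/11

x = 1/11


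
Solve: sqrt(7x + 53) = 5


Square both sides: 7x + 53 = 5^2 = 25
7x = 25 - 53 = -28
x = -4
Check: sqrt(7*(-4) + 53) = sqrt(25) = 5 ✓

x = -4


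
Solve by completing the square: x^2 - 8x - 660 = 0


Start: x^2 - 8x - 660 = 0
Move constant: x^2 - 8x = 660
Half of -8 is -4, squared is 16
Add 16 to both sides: x^2 - 8x + 16 = 676
(x - 4)^2 = 676
x - 4 = ±26
x = 4 + 26 = 30 or x = 4 - 26 = -22

x = -22, x = 30


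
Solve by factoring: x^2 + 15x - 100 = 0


We need two numbers that multiply to -100 and add to 15.
Those numbers are 20 and -5 (since 20 * (-5) = -100 and 20 + (-5) = 15).
So x^2 + 15x - 100 = (x + 20)(x - 5) = 0
Setting each factor to zero: x = -20 or x = 5

x = -20, x = 5


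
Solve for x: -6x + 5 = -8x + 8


Starting with: -6x + 5 = -8x + 8
Move all x terms to left: (-6 + 8)x = 8 - 5
Simplify: 2x = 3
Divide both sides by 2: x = 3/2

x = 3/2


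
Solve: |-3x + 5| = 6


An absolute value equation |expr| = 6 gives two cases:
Case 1: -3x + 5 = 6
  -3x = 1, so x = -1/3
Case 2: -3x + 5 = -6
  -3x = -11, so x = 11/3

x = -1/3, x = 11/3


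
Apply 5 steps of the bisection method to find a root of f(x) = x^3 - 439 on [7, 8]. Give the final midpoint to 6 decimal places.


f(x) = x^3 - 439
f(7) = -96 < 0
f(8) = 73 > 0

Step 1: midpoint = (7.000000 + 8.000000)/2 = 7.500000
  f(7.500000) = -17.125000
  f(mid) < 0, so root is in [7.500000, 8.000000]

Step 2: midpoint = (7.500000 + 8.000000)/2 = 7.750000
  f(7.750000) = 26.484375
  f(mid) > 0, so root is in [7.500000, 7.750000]

Step 3: midpoint = (7.500000 + 7.750000)/2 = 7.625000
  f(7.625000) = 4.322266
  f(mid) > 0, so root is in [7.500000, 7.625000]

Step 4: midpoint = (7.500000 + 7.625000)/2 = 7.562500
  f(7.562500) = -6.489990
  f(mid) < 0, so root is in [7.562500, 7.625000]

Step 5: midpoint = (7.562500 + 7.625000)/2 = 7.593750
  f(7.593750) = -1.106110
  f(mid) < 0, so root is in [7.593750, 7.625000]

midpoint = 7.593750


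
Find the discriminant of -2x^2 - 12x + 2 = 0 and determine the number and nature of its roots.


For ax^2 + bx + c = 0, discriminant D = b^2 - 4ac
Here a = -2, b = -12, c = 2
D = (-12)^2 - 4(-2)(2) = 144 + 16 = 160

D = 160 > 0 but not a perfect square
The equation has 2 distinct real irrational roots.

Discriminant = 160, 2 distinct real irrational roots


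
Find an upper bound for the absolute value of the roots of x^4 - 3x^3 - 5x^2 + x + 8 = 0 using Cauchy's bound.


Cauchy's bound: all roots r satisfy |r| <= 1 + max(|a_i/a_n|) for i = 0,...,n-1
where a_n is the leading coefficient.

Coefficients: [1, -3, -5, 1, 8]
Leading coefficient a_n = 1
Ratios |a_i/a_n|: 3, 5, 1, 8
Maximum ratio: 8
Cauchy's bound: |r| <= 1 + 8 = 9

Upper bound = 9


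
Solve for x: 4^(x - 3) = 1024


Express both sides with the same base.
1024 = 4^5
Since the bases match, equate exponents: x - 3 = 5
So x = 5 - (-3) = 8

x = 8


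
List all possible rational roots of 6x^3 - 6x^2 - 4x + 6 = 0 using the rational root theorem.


Rational root theorem: possible roots are ±p/q where:
  p divides the constant term (6): p ∈ {1, 2, 3, 6}
  q divides the leading coefficient (6): q ∈ {1, 2, 3, 6}

All possible rational roots: -6, -3, -2, -3/2, -1, -2/3, -1/2, -1/3, -1/6, 1/6, 1/3, 1/2, 2/3, 1, 3/2, 2, 3, 6

-6, -3, -2, -3/2, -1, -2/3, -1/2, -1/3, -1/6, 1/6, 1/3, 1/2, 2/3, 1, 3/2, 2, 3, 6


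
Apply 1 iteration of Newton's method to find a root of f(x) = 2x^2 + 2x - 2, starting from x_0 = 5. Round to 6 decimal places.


Newton's method: x_(n+1) = x_n - f(x_n)/f'(x_n)
f(x) = 2x^2 + 2x - 2
f'(x) = 4x + 2

Iteration 1:
  f(5.000000) = 58.000000
  f'(5.000000) = 22.000000
  x_1 = 5.000000 - (58.000000)/(22.000000) = 2.363636

x_1 = 2.363636


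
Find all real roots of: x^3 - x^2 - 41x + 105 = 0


Let p(x) = x^3 - x^2 - 41x + 105. By the rational root theorem (leading coefficient 1), any rational root is an integer divisor of 105: try ±1, ±2, ... in turn.
Test x = 1: value = 64 ≠ 0.
Test x = -1: value = 144 ≠ 0.
Test x = 3: value = 0 ✓, so (x - 3) is a factor.
Synthetic division by (x - 3): bring down 1; 1(3) - 1 = 2; 2(3) - 41 = -35; (-35)(3) + 105 = 0 → quotient x^2 + 2x - 35, remainder 0.
Solve the quadratic x^2 + 2x - 35 = 0: discriminant = 2^2 - 4(1)(-35) = 4 + 140 = 144.
sqrt(144) = 12, so x = (-2 ± 12)/2: x = 5 or x = -7.

x = -7, x = 3, x = 5


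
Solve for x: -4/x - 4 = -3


Subtract -4 from both sides: -4/x = 1
Multiply both sides by x: -4 = 1 * x
Divide by 1: x = -4

x = -4


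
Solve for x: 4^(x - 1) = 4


Express both sides with the same base.
4 = 4^1
Since the bases match, equate exponents: x - 1 = 1
So x = 1 - (-1) = 2

x = 2


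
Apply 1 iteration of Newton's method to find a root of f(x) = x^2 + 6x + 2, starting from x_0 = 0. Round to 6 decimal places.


Newton's method: x_(n+1) = x_n - f(x_n)/f'(x_n)
f(x) = x^2 + 6x + 2
f'(x) = 2x + 6

Iteration 1:
  f(0.000000) = 2.000000
  f'(0.000000) = 6.000000
  x_1 = 0.000000 - (2.000000)/(6.000000) = -0.333333

x_1 = -0.333333


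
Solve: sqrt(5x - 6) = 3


Square both sides: 5x - 6 = 3^2 = 9
5x = 9 + 6 = 15
x = 3
Check: sqrt(5*3 - 6) = sqrt(9) = 3 ✓

x = 3


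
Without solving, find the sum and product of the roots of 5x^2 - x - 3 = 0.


By Vieta's formulas for ax^2 + bx + c = 0:
  Sum of roots = -b/a
  Product of roots = c/a

Here a = 5, b = -1, c = -3
Sum = -(-1)/5 = 1/5
Product = -3/5 = -3/5

Sum = 1/5, Product = -3/5


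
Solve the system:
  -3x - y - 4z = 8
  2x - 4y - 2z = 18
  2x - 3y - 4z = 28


Using Cramer's rule. Expand each determinant along the first row.
D  = (-3)*[(-4)*(-4) - (-2)*(-3)] - (-1)*[2*(-4) - (-2)*2] + (-4)*[2*(-3) - (-4)*2]
  = (-3)*(10) - (-1)*(-4) + (-4)*(2) = -42
Dx = 8*[(-4)*(-4) - (-2)*(-3)] - (-1)*[18*(-4) - (-2)*28] + (-4)*[18*(-3) - (-4)*28]
  = 8*(10) - (-1)*(-16) + (-4)*(58) = -168
Dy = (-3)*[18*(-4) - (-2)*28] - 8*[2*(-4) - (-2)*2] + (-4)*[2*28 - 18*2]
  = (-3)*(-16) - 8*(-4) + (-4)*(20) = 0
Dz = (-3)*[(-4)*28 - 18*(-3)] - (-1)*[2*28 - 18*2] + 8*[2*(-3) - (-4)*2]
  = (-3)*(-58) - (-1)*(20) + 8*(2) = 210
x = Dx/D = -168/-42 = 4, y = Dy/D = 0/-42 = 0, z = Dz/D = 210/-42 = -5
Check eq1: (-3)(4) + (-1)(0) + (-4)(-5) = 8 = 8 ✓
Check eq2: (2)(4) + (-4)(0) + (-2)(-5) = 18 = 18 ✓
Check eq3: (2)(4) + (-3)(0) + (-4)(-5) = 28 = 28 ✓

x = 4, y = 0, z = -5


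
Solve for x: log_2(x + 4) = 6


Convert to exponential form: x + 4 = 2^6 = 64
x = 64 - 4 = 60
Check: log_2(60 + 4) = log_2(64) = log_2(64) = 6 ✓

x = 60


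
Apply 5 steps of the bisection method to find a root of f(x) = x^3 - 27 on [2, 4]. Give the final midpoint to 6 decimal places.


f(x) = x^3 - 27
f(2) = -19 < 0
f(4) = 37 > 0

Step 1: midpoint = (2.000000 + 4.000000)/2 = 3.000000
  f(3.000000) = 0.000000
  f(mid) = 0, exact root found!

midpoint = 3.000000


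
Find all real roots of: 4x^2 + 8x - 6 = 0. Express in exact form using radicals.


Using the quadratic formula: x = (-b ± sqrt(b^2 - 4ac)) / (2a)
Here a = 4, b = 8, c = -6
Discriminant = b^2 - 4ac = 8^2 - 4(4)(-6) = 64 + 96 = 160
Since discriminant = 160 > 0, there are two real roots.
x = (-8 ± 4*sqrt(10)) / 8
Simplifying: x = (-2 ± sqrt(10)) / 2
Numerically: x ≈ 0.5811 or x ≈ -2.5811

x = (-2 + sqrt(10)) / 2 or x = (-2 - sqrt(10)) / 2


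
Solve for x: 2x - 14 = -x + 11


Starting with: 2x - 14 = -x + 11
Move all x terms to left: (2 + 1)x = 11 + 14
Simplify: 3x = 25
Divide both sides by 3: x = 25/3

x = 25/3


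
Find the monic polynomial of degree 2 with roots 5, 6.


A monic polynomial with roots 5, 6 is:
p(x) = (x - 5)(x - 6)
After multiplying by (x - 5): x - 5
After multiplying by (x - 6): x^2 - 11x + 30

x^2 - 11x + 30


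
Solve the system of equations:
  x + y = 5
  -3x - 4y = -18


Using Cramer's rule:
Determinant D = (1)(-4) - (-3)(1) = -4 + 3 = -1
Dx = (5)(-4) - (-18)(1) = -20 + 18 = -2
Dy = (1)(-18) - (-3)(5) = -18 + 15 = -3
x = Dx/D = -2/-1 = 2
y = Dy/D = -3/-1 = 3

x = 2, y = 3


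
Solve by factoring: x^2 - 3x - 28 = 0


We need two numbers that multiply to -28 and add to -3.
Those numbers are -7 and 4 (since (-7) * 4 = -28 and (-7) + 4 = -3).
So x^2 - 3x - 28 = (x - 7)(x + 4) = 0
Setting each factor to zero: x = 7 or x = -4

x = -4, x = 7


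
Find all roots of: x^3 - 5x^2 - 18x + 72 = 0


Let p(x) = x^3 - 5x^2 - 18x + 72. By the rational root theorem (leading coefficient 1), any rational root is an integer divisor of 72: try ±1, ±2, ... in turn.
Test x = 1: value = 50 ≠ 0.
Test x = -1: value = 84 ≠ 0.
Test x = 2: value = 24 ≠ 0.
Test x = -2: value = 80 ≠ 0.
Test x = 3: value = 0 ✓, so (x - 3) is a factor.
Synthetic division by (x - 3): bring down 1; 1(3) - 5 = -2; (-2)(3) - 18 = -24; (-24)(3) + 72 = 0 → quotient x^2 - 2x - 24, remainder 0.
Solve the quadratic x^2 - 2x - 24 = 0: discriminant = (-2)^2 - 4(1)(-24) = 4 + 96 = 100.
sqrt(100) = 10, so x = (2 ± 10)/2: x = 6 or x = -4.
Collecting all roots found:

x = -4, x = 3, x = 6
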